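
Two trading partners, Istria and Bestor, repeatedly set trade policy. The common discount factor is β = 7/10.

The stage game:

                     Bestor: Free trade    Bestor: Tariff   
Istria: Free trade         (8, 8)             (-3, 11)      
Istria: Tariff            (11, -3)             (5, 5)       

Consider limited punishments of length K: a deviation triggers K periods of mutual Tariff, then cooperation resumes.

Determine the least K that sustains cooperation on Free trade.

IC: β(1−β^K)/(1−β) ≥ (11−8)/(8−5) = 1.
With β = 7/10: need 1 − β^K ≥ 1·(1−7/10)/(7/10), i.e. β^K ≤ 0.5714.
Since (7/10)^1 = 0.7000 and (7/10)^2 = 0.4900, the smallest such K is 2.

2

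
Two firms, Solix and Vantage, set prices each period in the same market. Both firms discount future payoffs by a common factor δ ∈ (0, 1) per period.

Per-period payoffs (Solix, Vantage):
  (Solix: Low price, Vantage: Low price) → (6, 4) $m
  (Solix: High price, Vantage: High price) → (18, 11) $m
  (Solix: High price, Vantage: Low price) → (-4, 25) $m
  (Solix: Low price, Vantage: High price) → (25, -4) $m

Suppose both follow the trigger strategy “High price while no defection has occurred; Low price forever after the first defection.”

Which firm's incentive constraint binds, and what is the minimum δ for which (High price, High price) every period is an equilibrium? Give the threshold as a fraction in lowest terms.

Vantage; δ ≥ 2/3

For Solix: deviation gain 25−18 = 7, per-period punishment loss 18−6 = 12. IC gives δ ≥ 7/19.
For Vantage: gain 14, loss 7 per period, so δ ≥ 14/21 = 2/3.
The tighter constraint is Vantage's, so cooperation needs δ ≥ 2/3.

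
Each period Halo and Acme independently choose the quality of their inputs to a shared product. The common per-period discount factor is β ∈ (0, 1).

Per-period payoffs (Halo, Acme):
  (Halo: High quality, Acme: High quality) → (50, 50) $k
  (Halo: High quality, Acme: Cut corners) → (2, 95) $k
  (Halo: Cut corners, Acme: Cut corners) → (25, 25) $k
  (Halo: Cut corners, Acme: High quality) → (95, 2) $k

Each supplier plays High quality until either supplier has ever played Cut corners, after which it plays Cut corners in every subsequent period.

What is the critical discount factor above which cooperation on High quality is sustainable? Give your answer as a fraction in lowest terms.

9/14

One-period gain from deviating is 95 − 50 = 45. The loss is 50 − 25 = 25 in every subsequent period, with present value 25·β/(1−β).
Deviation is unprofitable when 25·β/(1−β) ≥ 45, i.e. β/(1−β) ≥ 9/5.
Equivalently β ≥ 45/(45+25) = 9/14.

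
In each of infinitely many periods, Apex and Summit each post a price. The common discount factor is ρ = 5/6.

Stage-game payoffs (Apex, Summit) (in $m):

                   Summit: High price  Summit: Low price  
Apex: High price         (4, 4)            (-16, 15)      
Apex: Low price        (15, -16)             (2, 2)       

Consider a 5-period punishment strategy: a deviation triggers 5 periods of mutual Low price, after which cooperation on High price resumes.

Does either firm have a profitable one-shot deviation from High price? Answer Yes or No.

Yes

A one-shot deviation gives 15 now, then 2 for 5 periods, then back to 4.
Gain from deviating: (15−4) today; loss: (4−2) in each of the next 5 periods.
No-deviation condition: (4−2)(ρ+…+ρ^5) ≥ 15−4, i.e. ρ+…+ρ^5 ≥ 11/2.
At ρ = 5/6: ρ+…+ρ^5 = 2.9906 < 5.5000.
So cooperation is not sustainable.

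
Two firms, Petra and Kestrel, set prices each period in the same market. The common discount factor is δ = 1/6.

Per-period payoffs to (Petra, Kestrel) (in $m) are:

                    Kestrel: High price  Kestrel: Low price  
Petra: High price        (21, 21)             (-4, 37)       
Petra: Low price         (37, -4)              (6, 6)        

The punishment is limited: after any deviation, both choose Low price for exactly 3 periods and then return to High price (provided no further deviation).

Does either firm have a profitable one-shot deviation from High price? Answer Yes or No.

Yes

Comparing payoff streams over the 4 periods until play realigns: cooperate → 21(1+δ+…+δ^3); deviate → 37 + 6(δ+…+δ^3).
Cooperation is sustained iff (21−6)(δ+…+δ^3) ≥ 37−21.
δ+…+δ^3 = 1/6·(1−(1/6)^3)/(1−1/6) = 0.1991, and (37−21)/(21−6) = 1.0667.
0.1991 < 1.0667, so cooperation is not sustainable.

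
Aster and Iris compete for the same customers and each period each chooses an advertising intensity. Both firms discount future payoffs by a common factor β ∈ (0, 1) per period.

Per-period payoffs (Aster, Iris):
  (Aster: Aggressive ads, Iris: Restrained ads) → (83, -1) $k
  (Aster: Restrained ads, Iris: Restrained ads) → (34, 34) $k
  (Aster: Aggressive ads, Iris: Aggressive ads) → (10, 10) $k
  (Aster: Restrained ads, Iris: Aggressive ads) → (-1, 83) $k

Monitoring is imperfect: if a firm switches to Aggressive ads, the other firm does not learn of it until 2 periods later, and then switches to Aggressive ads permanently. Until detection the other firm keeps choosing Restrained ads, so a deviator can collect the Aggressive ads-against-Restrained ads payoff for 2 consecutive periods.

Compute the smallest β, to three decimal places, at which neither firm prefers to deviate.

A deviator earns 83 for 2 periods, then 10 forever; cooperating earns 34 forever. Multiplying the IC by (1−β):
34 ≥ 83(1−β^2) + 10β^2, so 73·β^2 ≥ 49 and β^2 ≥ 49/73.
β ≥ (49/73)^(1/2) ≈ 0.819.

0.819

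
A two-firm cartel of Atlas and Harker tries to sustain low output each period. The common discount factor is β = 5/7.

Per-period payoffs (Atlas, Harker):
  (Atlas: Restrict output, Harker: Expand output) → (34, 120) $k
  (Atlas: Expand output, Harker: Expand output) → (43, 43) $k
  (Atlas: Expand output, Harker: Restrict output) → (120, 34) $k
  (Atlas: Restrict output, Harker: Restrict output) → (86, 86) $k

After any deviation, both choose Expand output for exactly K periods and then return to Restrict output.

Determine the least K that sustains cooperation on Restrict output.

No profitable deviation requires (86−43)(β+…+β^K) ≥ 120−86, i.e. β+…+β^K ≥ 34/43 ≈ 0.7907.
With β = 5/7, the partial sums are K=1: 0.7143, K=2: 1.2245.
K = 2 is the first length at which the sum reaches 0.7907.

2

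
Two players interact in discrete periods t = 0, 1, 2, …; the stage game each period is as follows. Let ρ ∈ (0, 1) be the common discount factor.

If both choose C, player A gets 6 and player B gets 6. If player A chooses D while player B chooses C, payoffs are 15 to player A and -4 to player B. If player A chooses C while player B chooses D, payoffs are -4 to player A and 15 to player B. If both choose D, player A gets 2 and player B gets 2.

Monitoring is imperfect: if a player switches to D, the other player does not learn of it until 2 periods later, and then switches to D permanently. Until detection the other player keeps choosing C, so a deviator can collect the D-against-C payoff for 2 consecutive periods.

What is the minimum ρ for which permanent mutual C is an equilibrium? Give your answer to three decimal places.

0.832

Deviating for the 2 undetected periods gains 15−6 = 9 per period over cooperation, then loses 6−2 = 4 per period forever once punishment starts.
Gain: 9(1 + ρ + … + ρ^1); loss: 4·ρ^2/(1−ρ).
No profitable deviation ⇔ 9(1−ρ^2) ≤ 4·ρ^2, i.e. ρ^2 ≥ 9/(9+4) = 9/13.
Hence ρ ≥ (9/13)^(1/2) ≈ 0.832.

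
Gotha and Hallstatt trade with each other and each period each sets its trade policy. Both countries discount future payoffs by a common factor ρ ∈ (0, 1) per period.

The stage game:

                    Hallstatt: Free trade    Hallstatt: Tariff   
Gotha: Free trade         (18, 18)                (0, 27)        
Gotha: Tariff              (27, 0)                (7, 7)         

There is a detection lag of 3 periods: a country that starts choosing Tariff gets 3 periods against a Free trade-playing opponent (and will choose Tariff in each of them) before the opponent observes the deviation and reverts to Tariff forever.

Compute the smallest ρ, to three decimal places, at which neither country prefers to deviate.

A deviator earns 27 for 3 periods, then 7 forever; cooperating earns 18 forever. Multiplying the IC by (1−ρ):
18 ≥ 27(1−ρ^3) + 7ρ^3, so 20·ρ^3 ≥ 9 and ρ^3 ≥ 9/20.
ρ ≥ (9/20)^(1/3) ≈ 0.766.

0.766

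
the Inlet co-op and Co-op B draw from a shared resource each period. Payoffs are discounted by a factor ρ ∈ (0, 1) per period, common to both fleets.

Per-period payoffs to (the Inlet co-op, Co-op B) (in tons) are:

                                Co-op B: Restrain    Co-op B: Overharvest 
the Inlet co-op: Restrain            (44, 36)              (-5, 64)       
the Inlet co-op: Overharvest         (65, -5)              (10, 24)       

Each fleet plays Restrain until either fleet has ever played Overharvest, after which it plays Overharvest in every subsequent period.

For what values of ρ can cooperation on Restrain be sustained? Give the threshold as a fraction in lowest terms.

7/10

For the Inlet co-op: deviation gain 65−44 = 21, per-period punishment loss 44−10 = 34. IC gives ρ ≥ 21/55.
For Co-op B: gain 28, loss 12 per period, so ρ ≥ 28/40 = 7/10.
The tighter constraint is Co-op B's, so cooperation needs ρ ≥ 7/10.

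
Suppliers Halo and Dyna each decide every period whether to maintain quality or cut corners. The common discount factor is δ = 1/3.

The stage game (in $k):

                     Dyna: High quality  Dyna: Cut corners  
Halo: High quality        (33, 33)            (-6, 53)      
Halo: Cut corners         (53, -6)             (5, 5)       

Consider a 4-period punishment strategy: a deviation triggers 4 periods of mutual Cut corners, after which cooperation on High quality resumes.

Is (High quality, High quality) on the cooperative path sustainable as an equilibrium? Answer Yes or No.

IC: δ+…+δ^4 ≥ (53−33)/(33−5) = 5/7.
At δ = 1/3: partial sum = 0.4938 < 0.7143. Cooperation not sustainable.

No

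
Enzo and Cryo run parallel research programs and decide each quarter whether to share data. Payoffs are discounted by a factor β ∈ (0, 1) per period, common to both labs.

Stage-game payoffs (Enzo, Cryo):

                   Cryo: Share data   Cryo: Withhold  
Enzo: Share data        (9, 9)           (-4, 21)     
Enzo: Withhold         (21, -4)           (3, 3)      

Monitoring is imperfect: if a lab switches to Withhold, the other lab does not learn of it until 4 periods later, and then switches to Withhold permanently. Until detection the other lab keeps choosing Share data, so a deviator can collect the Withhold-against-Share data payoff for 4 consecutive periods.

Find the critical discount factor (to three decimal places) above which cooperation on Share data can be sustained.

The best deviation is to choose Withhold for all 4 undetected periods, earning 21 each, then 3 forever once detected.
Deviation value: 21(1−β^4)/(1−β) + 3β^4/(1−β); cooperation value: 9/(1−β).
IC: 9 ≥ 21(1−β^4) + 3β^4 = 21 − 18β^4.
So β^4 ≥ 12/18 = 2/3, giving β ≥ (2/3)^(1/4) ≈ 0.904.

0.904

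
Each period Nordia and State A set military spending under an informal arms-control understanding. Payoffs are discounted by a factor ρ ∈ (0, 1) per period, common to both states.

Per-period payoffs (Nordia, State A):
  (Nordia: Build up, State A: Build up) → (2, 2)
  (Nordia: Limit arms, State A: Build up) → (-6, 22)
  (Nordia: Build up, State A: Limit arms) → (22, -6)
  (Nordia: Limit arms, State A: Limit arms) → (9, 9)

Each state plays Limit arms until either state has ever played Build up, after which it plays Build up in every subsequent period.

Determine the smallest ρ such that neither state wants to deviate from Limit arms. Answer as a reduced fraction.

13/20

One-period gain from deviating is 22 − 9 = 13. The loss is 9 − 2 = 7 in every subsequent period, with present value 7·ρ/(1−ρ).
Deviation is unprofitable when 7·ρ/(1−ρ) ≥ 13, i.e. ρ/(1−ρ) ≥ 13/7.
Equivalently ρ ≥ 13/(13+7) = 13/20.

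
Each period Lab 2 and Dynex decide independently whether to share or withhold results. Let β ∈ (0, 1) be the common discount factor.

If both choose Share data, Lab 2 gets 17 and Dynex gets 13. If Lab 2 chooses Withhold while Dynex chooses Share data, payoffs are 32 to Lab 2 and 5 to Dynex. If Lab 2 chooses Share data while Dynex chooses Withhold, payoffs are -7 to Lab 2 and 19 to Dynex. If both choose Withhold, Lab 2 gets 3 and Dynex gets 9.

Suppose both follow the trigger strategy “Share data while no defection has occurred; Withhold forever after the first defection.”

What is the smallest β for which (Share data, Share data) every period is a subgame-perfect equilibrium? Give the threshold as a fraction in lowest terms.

3/5

Lab 2's threshold: (32−17)/(32−3) = 15/29.
Dynex's threshold: (19−13)/(19−9) = 3/5.
15/29 < 3/5, so Dynex binds and β* = 3/5.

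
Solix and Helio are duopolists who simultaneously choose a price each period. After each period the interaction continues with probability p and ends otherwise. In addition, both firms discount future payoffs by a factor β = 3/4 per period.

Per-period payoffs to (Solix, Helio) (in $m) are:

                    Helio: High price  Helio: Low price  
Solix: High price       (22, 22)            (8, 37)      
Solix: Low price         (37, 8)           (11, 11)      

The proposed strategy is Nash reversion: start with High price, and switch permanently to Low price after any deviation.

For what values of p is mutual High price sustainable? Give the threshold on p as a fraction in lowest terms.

10/13

With continuation probability p and discount β, the effective per-period discount factor is βp.
Grim-trigger IC: βp ≥ (37−22)/(37−11) = 15/26.
So p ≥ (15/26)/(3/4) = 10/13.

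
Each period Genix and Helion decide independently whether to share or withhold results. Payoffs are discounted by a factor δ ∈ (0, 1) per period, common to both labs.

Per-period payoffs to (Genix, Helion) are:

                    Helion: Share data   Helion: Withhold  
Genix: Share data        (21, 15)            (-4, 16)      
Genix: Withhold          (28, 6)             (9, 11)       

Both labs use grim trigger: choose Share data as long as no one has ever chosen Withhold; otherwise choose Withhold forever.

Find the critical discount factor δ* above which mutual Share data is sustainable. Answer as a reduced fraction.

Genix's threshold: (28−21)/(28−9) = 7/19.
Helion's threshold: (16−15)/(16−11) = 1/5.
7/19 > 1/5, so Genix binds and δ* = 7/19.

7/19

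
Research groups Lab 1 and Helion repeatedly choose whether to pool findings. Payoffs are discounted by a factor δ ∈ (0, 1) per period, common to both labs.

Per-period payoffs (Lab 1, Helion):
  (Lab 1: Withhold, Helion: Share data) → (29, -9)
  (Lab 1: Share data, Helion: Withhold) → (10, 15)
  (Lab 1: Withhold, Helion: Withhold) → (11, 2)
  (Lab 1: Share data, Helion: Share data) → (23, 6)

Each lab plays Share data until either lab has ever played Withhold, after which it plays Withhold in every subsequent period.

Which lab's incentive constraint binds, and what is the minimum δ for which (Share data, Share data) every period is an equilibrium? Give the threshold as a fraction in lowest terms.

Helion; δ ≥ 9/13

Lab 1: cooperation gives 23 each period; deviation gives 29 once then 11 forever.
  23/(1−δ) ≥ 29 + 11δ/(1−δ) ⇒ δ ≥ 6/18 = 1/3.
Helion: cooperation gives 6 each period; deviation gives 15 once then 2 forever.
  δ ≥ 9/13.
Both must hold, so the binding constraint is Helion's: δ ≥ 9/13.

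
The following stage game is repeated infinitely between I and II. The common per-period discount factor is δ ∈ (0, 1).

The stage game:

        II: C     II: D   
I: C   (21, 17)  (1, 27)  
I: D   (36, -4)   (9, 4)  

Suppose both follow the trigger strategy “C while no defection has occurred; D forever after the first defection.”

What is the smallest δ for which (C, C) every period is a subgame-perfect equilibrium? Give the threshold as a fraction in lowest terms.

5/9

I: cooperation gives 21 each period; deviation gives 36 once then 9 forever.
  21/(1−δ) ≥ 36 + 9δ/(1−δ) ⇒ δ ≥ 15/27 = 5/9.
II: cooperation gives 17 each period; deviation gives 27 once then 4 forever.
  δ ≥ 10/23.
Both must hold, so the binding constraint is I's: δ ≥ 5/9.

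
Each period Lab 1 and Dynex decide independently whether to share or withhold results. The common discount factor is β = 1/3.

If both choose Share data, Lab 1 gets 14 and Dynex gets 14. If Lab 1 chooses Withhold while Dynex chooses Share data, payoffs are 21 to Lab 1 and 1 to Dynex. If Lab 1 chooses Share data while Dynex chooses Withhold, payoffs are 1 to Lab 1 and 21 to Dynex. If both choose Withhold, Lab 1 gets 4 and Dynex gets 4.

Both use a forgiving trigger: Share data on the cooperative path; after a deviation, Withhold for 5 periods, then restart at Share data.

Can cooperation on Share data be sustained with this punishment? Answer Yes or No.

No

Comparing payoff streams over the 6 periods until play realigns: cooperate → 14(1+β+…+β^5); deviate → 21 + 4(β+…+β^5).
Cooperation is sustained iff (14−4)(β+…+β^5) ≥ 21−14.
β+…+β^5 = 1/3·(1−(1/3)^5)/(1−1/3) = 0.4979, and (21−14)/(14−4) = 0.7000.
0.4979 < 0.7000, so cooperation is not sustainable.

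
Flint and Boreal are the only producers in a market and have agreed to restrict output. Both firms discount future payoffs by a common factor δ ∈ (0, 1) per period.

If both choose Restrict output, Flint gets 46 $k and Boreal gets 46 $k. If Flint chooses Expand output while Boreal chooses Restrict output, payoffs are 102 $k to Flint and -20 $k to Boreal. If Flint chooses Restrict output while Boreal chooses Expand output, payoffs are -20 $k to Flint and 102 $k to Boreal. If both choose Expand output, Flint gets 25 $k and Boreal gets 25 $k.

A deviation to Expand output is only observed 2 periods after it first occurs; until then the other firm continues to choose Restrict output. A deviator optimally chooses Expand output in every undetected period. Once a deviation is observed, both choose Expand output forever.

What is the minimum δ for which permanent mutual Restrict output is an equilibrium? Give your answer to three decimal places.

Deviating for the 2 undetected periods gains 102−46 = 56 per period over cooperation, then loses 46−25 = 21 per period forever once punishment starts.
Gain: 56(1 + δ + … + δ^1); loss: 21·δ^2/(1−δ).
No profitable deviation ⇔ 56(1−δ^2) ≤ 21·δ^2, i.e. δ^2 ≥ 56/(56+21) = 8/11.
Hence δ ≥ (8/11)^(1/2) ≈ 0.853.

0.853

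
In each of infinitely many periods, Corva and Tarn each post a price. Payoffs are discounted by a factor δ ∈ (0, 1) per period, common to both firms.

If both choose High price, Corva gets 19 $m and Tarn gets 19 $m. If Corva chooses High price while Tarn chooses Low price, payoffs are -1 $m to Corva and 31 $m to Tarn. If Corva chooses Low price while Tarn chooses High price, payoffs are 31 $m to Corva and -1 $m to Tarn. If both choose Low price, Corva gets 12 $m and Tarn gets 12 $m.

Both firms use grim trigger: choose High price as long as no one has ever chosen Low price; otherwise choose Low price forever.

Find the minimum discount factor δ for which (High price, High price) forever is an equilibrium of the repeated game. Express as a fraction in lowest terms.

12/19

One-period gain from deviating is 31 − 19 = 12. The loss is 19 − 12 = 7 in every subsequent period, with present value 7·δ/(1−δ).
Deviation is unprofitable when 7·δ/(1−δ) ≥ 12, i.e. δ/(1−δ) ≥ 12/7.
Equivalently δ ≥ 12/(12+7) = 12/19.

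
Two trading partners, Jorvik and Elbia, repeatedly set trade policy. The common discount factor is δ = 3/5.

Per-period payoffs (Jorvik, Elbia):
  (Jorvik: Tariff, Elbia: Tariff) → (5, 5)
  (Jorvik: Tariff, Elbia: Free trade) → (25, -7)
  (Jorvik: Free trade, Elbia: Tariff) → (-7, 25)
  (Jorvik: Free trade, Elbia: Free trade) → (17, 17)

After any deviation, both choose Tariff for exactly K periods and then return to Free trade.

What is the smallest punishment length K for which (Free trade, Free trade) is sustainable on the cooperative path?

2

Need Σ_{k=1}^{K} δ^k ≥ (25−17)/(17−5) = 0.6667 at δ = 3/5.
At K = 1 the sum is 0.6000 < 0.6667; at K = 2 it is 0.9600 ≥ 0.6667.
So the minimum punishment length is K = 2.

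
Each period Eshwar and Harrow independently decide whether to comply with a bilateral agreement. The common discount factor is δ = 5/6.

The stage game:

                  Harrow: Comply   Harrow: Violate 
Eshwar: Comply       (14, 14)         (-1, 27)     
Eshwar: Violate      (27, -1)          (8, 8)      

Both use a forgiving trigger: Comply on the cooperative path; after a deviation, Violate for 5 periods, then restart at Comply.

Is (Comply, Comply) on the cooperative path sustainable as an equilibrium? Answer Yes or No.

Comparing payoff streams over the 6 periods until play realigns: cooperate → 14(1+δ+…+δ^5); deviate → 27 + 8(δ+…+δ^5).
Cooperation is sustained iff (14−8)(δ+…+δ^5) ≥ 27−14.
δ+…+δ^5 = 5/6·(1−(5/6)^5)/(1−5/6) = 2.9906, and (27−14)/(14−8) = 2.1667.
2.9906 ≥ 2.1667, so cooperation is sustainable.

Yes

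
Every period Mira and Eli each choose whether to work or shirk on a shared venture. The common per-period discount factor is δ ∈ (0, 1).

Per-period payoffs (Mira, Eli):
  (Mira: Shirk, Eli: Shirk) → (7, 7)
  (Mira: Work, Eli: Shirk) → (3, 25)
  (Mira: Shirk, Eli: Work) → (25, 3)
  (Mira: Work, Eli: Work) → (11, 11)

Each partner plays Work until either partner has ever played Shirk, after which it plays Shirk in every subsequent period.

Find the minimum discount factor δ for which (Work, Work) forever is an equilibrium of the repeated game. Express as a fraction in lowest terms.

Cooperation forever yields 11 each period: 11/(1−δ).
Deviating yields 25 once, then 7 forever: 25 + 7δ/(1−δ).
No profitable deviation requires 11/(1−δ) ≥ 25 + 7δ/(1−δ).
Multiplying by (1−δ): 11 ≥ 25(1−δ) + 7δ = 25 − 18δ.
So 18δ ≥ 14, i.e. δ ≥ 14/18 = 7/9.

7/9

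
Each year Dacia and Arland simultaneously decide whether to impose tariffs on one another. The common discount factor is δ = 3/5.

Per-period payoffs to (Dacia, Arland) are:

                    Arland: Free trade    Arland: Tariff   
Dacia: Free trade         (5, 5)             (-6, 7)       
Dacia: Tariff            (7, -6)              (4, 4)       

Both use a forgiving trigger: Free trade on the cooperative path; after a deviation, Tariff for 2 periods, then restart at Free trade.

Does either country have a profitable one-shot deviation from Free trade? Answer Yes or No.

Yes

IC: δ+…+δ^2 ≥ (7−5)/(5−4) = 2.
At δ = 3/5: partial sum = 0.9600 < 2.0000. Cooperation not sustainable.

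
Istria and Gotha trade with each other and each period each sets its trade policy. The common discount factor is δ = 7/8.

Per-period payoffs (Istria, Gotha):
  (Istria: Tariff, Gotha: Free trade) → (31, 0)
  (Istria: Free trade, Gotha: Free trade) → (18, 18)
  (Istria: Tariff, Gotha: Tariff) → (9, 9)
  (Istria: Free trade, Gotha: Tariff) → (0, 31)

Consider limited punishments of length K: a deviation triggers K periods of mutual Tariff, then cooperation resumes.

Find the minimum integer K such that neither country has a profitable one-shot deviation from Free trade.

Need Σ_{k=1}^{K} δ^k ≥ (31−18)/(18−9) = 1.4444 at δ = 7/8.
At K = 1 the sum is 0.8750 < 1.4444; at K = 2 it is 1.6406 ≥ 1.4444.
So the minimum punishment length is K = 2.

2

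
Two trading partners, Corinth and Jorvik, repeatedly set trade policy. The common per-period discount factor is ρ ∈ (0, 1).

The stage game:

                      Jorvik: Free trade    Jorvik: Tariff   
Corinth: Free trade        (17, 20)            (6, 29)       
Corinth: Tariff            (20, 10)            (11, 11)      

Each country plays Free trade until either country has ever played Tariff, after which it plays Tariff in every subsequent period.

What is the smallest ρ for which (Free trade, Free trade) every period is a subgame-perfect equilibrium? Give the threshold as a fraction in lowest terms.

1/2

Corinth's threshold: (20−17)/(20−11) = 1/3.
Jorvik's threshold: (29−20)/(29−11) = 1/2.
1/3 < 1/2, so Jorvik binds and ρ* = 1/2.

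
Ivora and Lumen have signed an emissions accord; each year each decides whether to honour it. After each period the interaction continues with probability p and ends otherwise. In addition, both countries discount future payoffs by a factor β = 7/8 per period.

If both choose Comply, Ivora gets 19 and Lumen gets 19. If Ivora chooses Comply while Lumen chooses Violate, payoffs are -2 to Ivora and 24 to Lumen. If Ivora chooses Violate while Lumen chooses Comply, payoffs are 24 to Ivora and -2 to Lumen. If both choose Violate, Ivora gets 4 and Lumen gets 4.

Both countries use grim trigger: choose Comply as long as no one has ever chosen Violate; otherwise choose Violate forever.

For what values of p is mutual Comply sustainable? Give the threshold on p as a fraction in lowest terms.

2/7

Expected continuation weight on next period's payoff is β·p = 7/8·p, which plays the role of the discount factor.
Cooperation requires 7/8·p ≥ (24−19)/(24−4) = 1/4, hence p ≥ 2/7.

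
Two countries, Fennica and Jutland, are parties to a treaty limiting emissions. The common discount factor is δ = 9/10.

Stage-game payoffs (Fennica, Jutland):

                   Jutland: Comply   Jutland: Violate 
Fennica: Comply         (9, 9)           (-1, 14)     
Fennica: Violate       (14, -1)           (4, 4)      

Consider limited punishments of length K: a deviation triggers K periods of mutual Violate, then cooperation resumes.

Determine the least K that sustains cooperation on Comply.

2

Need Σ_{k=1}^{K} δ^k ≥ (14−9)/(9−4) = 1.0000 at δ = 9/10.
At K = 1 the sum is 0.9000 < 1.0000; at K = 2 it is 1.7100 ≥ 1.0000.
So the minimum punishment length is K = 2.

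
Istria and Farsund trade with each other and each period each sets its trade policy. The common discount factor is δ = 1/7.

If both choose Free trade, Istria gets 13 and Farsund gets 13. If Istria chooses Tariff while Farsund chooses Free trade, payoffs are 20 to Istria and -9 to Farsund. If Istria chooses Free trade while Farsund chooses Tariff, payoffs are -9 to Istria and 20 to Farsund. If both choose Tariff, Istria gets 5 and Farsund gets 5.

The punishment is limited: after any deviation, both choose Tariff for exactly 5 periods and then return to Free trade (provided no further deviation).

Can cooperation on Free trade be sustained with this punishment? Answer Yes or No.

No

A one-shot deviation gives 20 now, then 5 for 5 periods, then back to 13.
Gain from deviating: (20−13) today; loss: (13−5) in each of the next 5 periods.
No-deviation condition: (13−5)(δ+…+δ^5) ≥ 20−13, i.e. δ+…+δ^5 ≥ 7/8.
At δ = 1/7: δ+…+δ^5 = 0.1667 < 0.8750.
So cooperation is not sustainable.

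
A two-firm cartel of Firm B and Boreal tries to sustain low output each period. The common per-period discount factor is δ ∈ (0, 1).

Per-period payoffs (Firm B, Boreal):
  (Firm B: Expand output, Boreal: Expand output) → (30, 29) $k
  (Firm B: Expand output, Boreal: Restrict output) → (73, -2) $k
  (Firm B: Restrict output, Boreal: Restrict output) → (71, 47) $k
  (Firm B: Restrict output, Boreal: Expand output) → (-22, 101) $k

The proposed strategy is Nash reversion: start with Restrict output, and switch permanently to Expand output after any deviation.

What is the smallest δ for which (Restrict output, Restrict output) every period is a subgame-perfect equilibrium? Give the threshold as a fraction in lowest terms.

3/4

Firm B: cooperation gives 71 each period; deviation gives 73 once then 30 forever.
  71/(1−δ) ≥ 73 + 30δ/(1−δ) ⇒ δ ≥ 2/43.
Boreal: cooperation gives 47 each period; deviation gives 101 once then 29 forever.
  δ ≥ 54/72 = 3/4.
Both must hold, so the binding constraint is Boreal's: δ ≥ 3/4.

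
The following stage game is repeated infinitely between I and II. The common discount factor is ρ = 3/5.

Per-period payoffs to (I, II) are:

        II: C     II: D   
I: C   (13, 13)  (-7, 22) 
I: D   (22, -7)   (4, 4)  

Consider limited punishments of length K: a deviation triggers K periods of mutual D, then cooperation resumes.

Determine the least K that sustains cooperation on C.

3

Need Σ_{k=1}^{K} ρ^k ≥ (22−13)/(13−4) = 1.0000 at ρ = 3/5.
At K = 2 the sum is 0.9600 < 1.0000; at K = 3 it is 1.1760 ≥ 1.0000.
So the minimum punishment length is K = 3.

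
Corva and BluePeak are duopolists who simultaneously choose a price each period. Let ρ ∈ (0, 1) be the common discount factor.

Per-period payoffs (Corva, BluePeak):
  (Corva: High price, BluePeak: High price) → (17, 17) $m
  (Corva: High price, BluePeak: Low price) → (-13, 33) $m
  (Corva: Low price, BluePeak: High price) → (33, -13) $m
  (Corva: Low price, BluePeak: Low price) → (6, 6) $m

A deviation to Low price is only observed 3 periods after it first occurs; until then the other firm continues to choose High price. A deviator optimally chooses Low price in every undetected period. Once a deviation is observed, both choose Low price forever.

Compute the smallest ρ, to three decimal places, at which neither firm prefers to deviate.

The best deviation is to choose Low price for all 3 undetected periods, earning 33 each, then 6 forever once detected.
Deviation value: 33(1−ρ^3)/(1−ρ) + 6ρ^3/(1−ρ); cooperation value: 17/(1−ρ).
IC: 17 ≥ 33(1−ρ^3) + 6ρ^3 = 33 − 27ρ^3.
So ρ^3 ≥ 16/27, giving ρ ≥ (16/27)^(1/3) ≈ 0.840.

0.840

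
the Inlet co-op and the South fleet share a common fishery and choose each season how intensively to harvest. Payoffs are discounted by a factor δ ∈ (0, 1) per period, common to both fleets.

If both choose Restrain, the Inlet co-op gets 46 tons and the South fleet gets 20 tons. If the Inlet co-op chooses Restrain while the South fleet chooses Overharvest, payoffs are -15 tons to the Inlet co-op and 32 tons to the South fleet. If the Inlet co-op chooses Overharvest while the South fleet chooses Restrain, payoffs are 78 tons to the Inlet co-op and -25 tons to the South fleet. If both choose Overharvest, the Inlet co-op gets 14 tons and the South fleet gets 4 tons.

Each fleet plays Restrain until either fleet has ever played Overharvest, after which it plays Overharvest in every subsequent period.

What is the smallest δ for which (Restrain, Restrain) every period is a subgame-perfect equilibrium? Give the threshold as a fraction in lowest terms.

1/2

the Inlet co-op: cooperation gives 46 each period; deviation gives 78 once then 14 forever.
  46/(1−δ) ≥ 78 + 14δ/(1−δ) ⇒ δ ≥ 32/64 = 1/2.
the South fleet: cooperation gives 20 each period; deviation gives 32 once then 4 forever.
  δ ≥ 12/28 = 3/7.
Both must hold, so the binding constraint is the Inlet co-op's: δ ≥ 1/2.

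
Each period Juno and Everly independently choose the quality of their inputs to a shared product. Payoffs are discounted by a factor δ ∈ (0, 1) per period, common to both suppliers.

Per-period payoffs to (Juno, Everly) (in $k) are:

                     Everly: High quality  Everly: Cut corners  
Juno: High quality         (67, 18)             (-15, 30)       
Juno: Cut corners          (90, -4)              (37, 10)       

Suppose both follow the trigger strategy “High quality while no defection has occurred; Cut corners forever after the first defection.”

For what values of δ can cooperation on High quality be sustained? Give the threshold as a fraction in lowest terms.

Juno: cooperation gives 67 each period; deviation gives 90 once then 37 forever.
  67/(1−δ) ≥ 90 + 37δ/(1−δ) ⇒ δ ≥ 23/53.
Everly: cooperation gives 18 each period; deviation gives 30 once then 10 forever.
  δ ≥ 12/20 = 3/5.
Both must hold, so the binding constraint is Everly's: δ ≥ 3/5.

3/5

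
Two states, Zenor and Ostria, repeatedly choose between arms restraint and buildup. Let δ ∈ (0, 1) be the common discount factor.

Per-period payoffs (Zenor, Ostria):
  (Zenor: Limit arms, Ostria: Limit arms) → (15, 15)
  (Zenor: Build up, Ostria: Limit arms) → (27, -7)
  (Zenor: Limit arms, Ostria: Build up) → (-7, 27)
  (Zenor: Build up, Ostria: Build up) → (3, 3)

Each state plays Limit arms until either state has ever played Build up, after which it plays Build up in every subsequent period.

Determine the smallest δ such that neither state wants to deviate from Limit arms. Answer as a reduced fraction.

Cooperation forever yields 15 each period: 15/(1−δ).
Deviating yields 27 once, then 3 forever: 27 + 3δ/(1−δ).
No profitable deviation requires 15/(1−δ) ≥ 27 + 3δ/(1−δ).
Multiplying by (1−δ): 15 ≥ 27(1−δ) + 3δ = 27 − 24δ.
So 24δ ≥ 12, i.e. δ ≥ 12/24 = 1/2.

1/2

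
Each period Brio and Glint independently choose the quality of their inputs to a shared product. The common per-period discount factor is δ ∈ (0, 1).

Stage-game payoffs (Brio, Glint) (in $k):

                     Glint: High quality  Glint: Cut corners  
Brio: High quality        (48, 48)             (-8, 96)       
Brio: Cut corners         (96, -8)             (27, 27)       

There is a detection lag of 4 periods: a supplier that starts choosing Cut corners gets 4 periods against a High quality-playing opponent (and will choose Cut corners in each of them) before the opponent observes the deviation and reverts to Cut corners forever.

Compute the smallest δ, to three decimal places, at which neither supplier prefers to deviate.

The best deviation is to choose Cut corners for all 4 undetected periods, earning 96 each, then 27 forever once detected.
Deviation value: 96(1−δ^4)/(1−δ) + 27δ^4/(1−δ); cooperation value: 48/(1−δ).
IC: 48 ≥ 96(1−δ^4) + 27δ^4 = 96 − 69δ^4.
So δ^4 ≥ 48/69 = 16/23, giving δ ≥ (16/23)^(1/4) ≈ 0.913.

0.913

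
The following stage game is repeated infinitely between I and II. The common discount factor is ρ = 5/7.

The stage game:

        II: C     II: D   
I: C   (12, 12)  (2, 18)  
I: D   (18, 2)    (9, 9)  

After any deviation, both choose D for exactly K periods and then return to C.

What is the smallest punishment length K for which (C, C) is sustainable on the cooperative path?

No profitable deviation requires (12−9)(ρ+…+ρ^K) ≥ 18−12, i.e. ρ+…+ρ^K ≥ 2 ≈ 2.0000.
With ρ = 5/7, the partial sums are K=1: 0.7143, K=2: 1.2245, K=3: 1.5889, K=4: 1.8492, K=5: 2.0352.
K = 5 is the first length at which the sum reaches 2.0000.

5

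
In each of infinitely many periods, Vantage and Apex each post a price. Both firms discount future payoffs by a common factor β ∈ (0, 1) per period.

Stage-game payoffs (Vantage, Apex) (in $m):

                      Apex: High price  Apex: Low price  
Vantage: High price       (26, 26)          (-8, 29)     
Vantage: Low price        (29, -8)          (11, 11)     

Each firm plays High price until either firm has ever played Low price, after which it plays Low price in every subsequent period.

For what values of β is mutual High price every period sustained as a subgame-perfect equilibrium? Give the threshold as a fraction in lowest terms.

Cooperation forever yields 26 each period: 26/(1−β).
Deviating yields 29 once, then 11 forever: 29 + 11β/(1−β).
No profitable deviation requires 26/(1−β) ≥ 29 + 11β/(1−β).
Multiplying by (1−β): 26 ≥ 29(1−β) + 11β = 29 − 18β.
So 18β ≥ 3, i.e. β ≥ 3/18 = 1/6.

1/6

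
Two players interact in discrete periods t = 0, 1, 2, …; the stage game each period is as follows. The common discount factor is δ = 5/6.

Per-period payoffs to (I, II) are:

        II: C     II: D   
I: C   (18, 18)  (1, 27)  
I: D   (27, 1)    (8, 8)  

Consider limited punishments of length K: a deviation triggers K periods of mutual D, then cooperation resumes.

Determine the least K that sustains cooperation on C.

2

Need Σ_{k=1}^{K} δ^k ≥ (27−18)/(18−8) = 0.9000 at δ = 5/6.
At K = 1 the sum is 0.8333 < 0.9000; at K = 2 it is 1.5278 ≥ 0.9000.
So the minimum punishment length is K = 2.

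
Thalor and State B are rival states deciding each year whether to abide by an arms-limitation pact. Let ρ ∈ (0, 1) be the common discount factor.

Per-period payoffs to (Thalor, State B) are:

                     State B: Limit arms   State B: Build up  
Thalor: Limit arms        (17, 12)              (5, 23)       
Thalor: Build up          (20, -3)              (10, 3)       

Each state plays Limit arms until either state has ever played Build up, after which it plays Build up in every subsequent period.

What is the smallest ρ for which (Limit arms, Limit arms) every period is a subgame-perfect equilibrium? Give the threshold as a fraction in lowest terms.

11/20

Thalor's threshold: (20−17)/(20−10) = 3/10.
State B's threshold: (23−12)/(23−3) = 11/20.
3/10 < 11/20, so State B binds and ρ* = 11/20.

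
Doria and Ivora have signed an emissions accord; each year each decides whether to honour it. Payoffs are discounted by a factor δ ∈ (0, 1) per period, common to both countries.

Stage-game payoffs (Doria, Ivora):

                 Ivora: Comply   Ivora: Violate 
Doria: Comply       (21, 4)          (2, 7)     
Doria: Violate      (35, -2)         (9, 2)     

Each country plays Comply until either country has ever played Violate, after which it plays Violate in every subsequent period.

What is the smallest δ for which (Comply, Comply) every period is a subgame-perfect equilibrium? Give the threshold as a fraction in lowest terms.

3/5

Doria's threshold: (35−21)/(35−9) = 7/13.
Ivora's threshold: (7−4)/(7−2) = 3/5.
7/13 < 3/5, so Ivora binds and δ* = 3/5.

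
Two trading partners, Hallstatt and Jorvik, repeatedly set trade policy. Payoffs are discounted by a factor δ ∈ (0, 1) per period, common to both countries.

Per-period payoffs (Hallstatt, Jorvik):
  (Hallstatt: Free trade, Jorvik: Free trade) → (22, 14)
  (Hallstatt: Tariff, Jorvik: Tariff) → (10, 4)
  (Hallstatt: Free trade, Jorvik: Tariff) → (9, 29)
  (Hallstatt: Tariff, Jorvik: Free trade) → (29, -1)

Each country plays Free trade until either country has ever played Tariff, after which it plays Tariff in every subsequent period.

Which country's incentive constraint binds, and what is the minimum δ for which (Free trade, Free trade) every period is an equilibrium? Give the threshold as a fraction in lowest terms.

Hallstatt: cooperation gives 22 each period; deviation gives 29 once then 10 forever.
  22/(1−δ) ≥ 29 + 10δ/(1−δ) ⇒ δ ≥ 7/19.
Jorvik: cooperation gives 14 each period; deviation gives 29 once then 4 forever.
  δ ≥ 15/25 = 3/5.
Both must hold, so the binding constraint is Jorvik's: δ ≥ 3/5.

Jorvik; δ ≥ 3/5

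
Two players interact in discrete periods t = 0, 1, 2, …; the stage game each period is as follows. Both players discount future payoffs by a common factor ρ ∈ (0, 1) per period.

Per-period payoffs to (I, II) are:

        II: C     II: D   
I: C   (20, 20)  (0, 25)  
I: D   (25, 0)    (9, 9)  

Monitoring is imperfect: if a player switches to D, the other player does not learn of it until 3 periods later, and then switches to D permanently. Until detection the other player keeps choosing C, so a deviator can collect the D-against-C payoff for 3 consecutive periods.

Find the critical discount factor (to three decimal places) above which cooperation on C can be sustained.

The best deviation is to choose D for all 3 undetected periods, earning 25 each, then 9 forever once detected.
Deviation value: 25(1−ρ^3)/(1−ρ) + 9ρ^3/(1−ρ); cooperation value: 20/(1−ρ).
IC: 20 ≥ 25(1−ρ^3) + 9ρ^3 = 25 − 16ρ^3.
So ρ^3 ≥ 5/16, giving ρ ≥ (5/16)^(1/3) ≈ 0.679.

0.679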